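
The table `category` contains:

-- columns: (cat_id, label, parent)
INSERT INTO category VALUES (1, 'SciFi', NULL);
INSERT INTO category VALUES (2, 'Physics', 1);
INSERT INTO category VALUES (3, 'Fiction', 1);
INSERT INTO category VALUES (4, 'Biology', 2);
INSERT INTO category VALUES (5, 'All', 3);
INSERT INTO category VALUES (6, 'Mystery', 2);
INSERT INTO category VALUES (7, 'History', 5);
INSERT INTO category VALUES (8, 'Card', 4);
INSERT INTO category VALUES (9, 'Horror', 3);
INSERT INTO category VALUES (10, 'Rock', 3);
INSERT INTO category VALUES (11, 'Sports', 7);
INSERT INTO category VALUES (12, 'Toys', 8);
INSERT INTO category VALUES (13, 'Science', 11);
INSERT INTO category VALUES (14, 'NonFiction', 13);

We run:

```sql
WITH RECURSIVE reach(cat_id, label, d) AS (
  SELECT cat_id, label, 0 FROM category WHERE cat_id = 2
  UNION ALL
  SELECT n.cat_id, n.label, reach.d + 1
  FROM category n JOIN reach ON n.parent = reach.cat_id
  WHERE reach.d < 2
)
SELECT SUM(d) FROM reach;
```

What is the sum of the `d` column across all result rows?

4

Base: cat_id=2 (Physics) at d 0.
Iteration 1: rows with parent in {2} -> Biology (id 4, d 1), Mystery (id 6, d 1).
Iteration 2: rows with parent in {4,6} -> Card (id 8, d 2).
Iteration 3: d < 2 fails for all current rows; recursion stops.
SUM(d) = 0 + 1 + 1 + 2 = 4.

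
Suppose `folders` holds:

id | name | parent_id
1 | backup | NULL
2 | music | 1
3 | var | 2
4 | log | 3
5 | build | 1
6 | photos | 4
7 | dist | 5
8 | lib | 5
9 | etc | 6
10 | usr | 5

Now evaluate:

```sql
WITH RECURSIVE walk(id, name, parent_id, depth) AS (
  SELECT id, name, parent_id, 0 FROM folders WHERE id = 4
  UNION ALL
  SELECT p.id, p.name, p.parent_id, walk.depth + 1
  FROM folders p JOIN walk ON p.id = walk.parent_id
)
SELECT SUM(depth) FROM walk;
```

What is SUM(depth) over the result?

Base: id=4 (log), parent_id=3, depth 0.
Iteration 1: join on id=3 -> var (id 3, parent_id=2, depth 1).
Iteration 2: join on id=2 -> music (id 2, parent_id=1, depth 2).
Iteration 3: join on id=1 -> backup (id 1, parent_id=NULL, depth 3).
Iteration 4: parent_id is NULL; no match; recursion stops.
SUM(depth) = 0 + 1 + 2 + 3 = 6.

6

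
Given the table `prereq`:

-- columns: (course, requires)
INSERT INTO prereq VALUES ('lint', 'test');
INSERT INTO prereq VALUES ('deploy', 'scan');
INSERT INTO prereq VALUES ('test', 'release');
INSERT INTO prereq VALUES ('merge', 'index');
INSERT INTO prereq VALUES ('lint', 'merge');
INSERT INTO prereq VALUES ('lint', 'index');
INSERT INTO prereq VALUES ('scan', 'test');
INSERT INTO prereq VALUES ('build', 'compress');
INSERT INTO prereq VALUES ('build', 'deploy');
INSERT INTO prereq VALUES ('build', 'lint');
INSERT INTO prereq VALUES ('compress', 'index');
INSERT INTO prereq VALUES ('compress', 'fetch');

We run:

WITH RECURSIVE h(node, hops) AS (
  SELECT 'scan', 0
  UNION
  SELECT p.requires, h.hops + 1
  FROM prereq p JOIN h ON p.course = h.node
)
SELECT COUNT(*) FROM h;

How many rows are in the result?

Base: (scan, hops=0).
Iteration 1: edges from {scan} -> (test, hops=1).
Iteration 2: edges from {test} -> (release, hops=2).
Iteration 3: no outgoing edges from {release}; recursion stops.
Total rows emitted: 3.

3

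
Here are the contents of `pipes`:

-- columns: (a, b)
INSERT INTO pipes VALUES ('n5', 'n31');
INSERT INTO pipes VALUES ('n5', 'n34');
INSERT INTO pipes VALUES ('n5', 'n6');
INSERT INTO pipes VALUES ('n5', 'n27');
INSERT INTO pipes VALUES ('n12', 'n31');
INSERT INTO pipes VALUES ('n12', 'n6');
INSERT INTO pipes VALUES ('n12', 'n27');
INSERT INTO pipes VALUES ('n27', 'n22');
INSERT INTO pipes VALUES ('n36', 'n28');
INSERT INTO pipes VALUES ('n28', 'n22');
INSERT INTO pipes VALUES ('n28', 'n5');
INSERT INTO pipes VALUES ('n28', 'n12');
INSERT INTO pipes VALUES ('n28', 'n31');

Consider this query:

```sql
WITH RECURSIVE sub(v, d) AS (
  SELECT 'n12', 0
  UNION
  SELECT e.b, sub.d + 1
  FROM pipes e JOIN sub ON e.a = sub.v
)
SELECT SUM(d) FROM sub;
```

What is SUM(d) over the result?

5

Base: (n12, d=0).
Iteration 1: edges from {n12} -> (n27, d=1), (n31, d=1), (n6, d=1).
Iteration 2: edges from {n27,n31,n6} -> (n22, d=2).
Iteration 3: no outgoing edges from {n22}; recursion stops.
SUM(d) = 0 + 1 + 1 + 1 + 2 = 5.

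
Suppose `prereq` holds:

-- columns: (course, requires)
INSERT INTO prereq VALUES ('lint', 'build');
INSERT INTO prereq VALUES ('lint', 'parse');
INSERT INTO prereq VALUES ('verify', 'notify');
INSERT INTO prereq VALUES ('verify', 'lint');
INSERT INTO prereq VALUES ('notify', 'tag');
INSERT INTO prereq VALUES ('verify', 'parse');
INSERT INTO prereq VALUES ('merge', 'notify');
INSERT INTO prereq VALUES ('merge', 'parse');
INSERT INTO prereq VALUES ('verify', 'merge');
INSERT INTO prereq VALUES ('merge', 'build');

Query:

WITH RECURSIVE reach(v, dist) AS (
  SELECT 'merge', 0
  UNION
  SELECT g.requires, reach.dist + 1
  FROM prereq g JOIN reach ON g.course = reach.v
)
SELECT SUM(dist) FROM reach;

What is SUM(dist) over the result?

5

Base: (merge, dist=0).
Iteration 1: edges from {merge} -> (build, dist=1), (notify, dist=1), (parse, dist=1).
Iteration 2: edges from {build,notify,parse} -> (tag, dist=2).
Iteration 3: no outgoing edges from {tag}; recursion stops.
SUM(dist) = 0 + 1 + 1 + 1 + 2 = 5.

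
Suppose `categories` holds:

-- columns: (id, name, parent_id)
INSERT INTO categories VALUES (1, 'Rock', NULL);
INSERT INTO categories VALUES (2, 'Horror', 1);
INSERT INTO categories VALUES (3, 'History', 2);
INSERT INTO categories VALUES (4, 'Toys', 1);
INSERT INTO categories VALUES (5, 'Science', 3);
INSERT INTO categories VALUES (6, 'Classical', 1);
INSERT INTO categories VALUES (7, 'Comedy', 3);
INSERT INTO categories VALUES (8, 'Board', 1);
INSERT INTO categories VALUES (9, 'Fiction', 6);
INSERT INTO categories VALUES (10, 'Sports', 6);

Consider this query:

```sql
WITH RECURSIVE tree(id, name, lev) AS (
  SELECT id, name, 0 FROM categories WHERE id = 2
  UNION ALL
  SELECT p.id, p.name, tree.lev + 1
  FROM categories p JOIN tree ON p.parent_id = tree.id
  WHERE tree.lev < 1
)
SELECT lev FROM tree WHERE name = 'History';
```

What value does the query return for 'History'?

Base: id=2 (Horror) at lev 0.
Iteration 1: rows with parent_id in {2} -> History (id 3, lev 1).
Iteration 2: lev < 1 fails for all current rows; recursion stops.

1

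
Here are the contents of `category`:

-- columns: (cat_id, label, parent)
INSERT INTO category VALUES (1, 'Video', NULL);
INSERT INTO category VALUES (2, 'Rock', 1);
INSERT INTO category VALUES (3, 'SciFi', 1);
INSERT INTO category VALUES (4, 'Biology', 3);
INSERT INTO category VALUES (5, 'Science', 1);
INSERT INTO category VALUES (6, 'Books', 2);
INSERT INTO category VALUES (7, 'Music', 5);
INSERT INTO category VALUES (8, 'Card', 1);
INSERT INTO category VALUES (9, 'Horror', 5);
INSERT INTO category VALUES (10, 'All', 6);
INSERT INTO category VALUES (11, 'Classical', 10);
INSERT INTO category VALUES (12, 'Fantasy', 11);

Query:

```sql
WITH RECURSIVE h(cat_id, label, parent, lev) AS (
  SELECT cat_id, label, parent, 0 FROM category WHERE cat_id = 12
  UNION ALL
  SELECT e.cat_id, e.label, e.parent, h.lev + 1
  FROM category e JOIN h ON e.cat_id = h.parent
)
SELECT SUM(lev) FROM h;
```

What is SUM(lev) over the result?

Base: cat_id=12 (Fantasy), parent=11, lev 0.
Iteration 1: join on cat_id=11 -> Classical (id 11, parent=10, lev 1).
Iteration 2: join on cat_id=10 -> All (id 10, parent=6, lev 2).
Iteration 3: join on cat_id=6 -> Books (id 6, parent=2, lev 3).
Iteration 4: join on cat_id=2 -> Rock (id 2, parent=1, lev 4).
Iteration 5: join on cat_id=1 -> Video (id 1, parent=NULL, lev 5).
Iteration 6: parent is NULL; no match; recursion stops.
SUM(lev) = 0 + 1 + 2 + 3 + 4 + 5 = 15.

15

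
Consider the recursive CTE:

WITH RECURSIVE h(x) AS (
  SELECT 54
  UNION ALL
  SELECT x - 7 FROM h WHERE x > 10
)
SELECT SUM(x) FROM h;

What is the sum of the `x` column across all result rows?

236

Base: x=54.
Iteration 1: 54 > 10 holds -> x = 54 - 7 = 47.
Iteration 2: 47 > 10 holds -> x = 47 - 7 = 40.
Iteration 3: 40 > 10 holds -> x = 40 - 7 = 33.
Iteration 4: 33 > 10 holds -> x = 33 - 7 = 26.
Iteration 5: 26 > 10 holds -> x = 26 - 7 = 19.
Iteration 6: 19 > 10 holds -> x = 19 - 7 = 12.
Iteration 7: 12 > 10 holds -> x = 12 - 7 = 5.
Iteration 8: 5 > 10 fails; recursion stops.
SUM(x) = 54 + 47 + 40 + 33 + 26 + 19 + 12 + 5 = 236.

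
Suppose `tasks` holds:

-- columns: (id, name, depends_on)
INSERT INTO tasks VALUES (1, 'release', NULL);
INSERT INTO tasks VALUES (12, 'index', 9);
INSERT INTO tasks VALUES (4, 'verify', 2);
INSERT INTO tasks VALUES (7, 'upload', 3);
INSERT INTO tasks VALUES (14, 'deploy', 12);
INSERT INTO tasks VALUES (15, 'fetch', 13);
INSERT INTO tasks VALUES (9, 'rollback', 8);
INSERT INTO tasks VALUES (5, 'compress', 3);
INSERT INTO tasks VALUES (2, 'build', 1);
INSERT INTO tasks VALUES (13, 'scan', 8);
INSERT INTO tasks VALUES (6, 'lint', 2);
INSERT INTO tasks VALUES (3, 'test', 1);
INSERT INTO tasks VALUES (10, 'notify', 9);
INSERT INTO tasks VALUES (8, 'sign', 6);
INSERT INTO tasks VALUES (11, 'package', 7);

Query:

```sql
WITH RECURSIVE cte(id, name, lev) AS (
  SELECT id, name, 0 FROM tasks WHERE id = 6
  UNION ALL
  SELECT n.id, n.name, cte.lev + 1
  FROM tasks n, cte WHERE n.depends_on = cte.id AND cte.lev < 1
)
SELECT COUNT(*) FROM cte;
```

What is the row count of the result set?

Base: id=6 (lint) at lev 0.
Iteration 1: rows with depends_on in {6} -> sign (id 8, lev 1).
Iteration 2: lev < 1 fails for all current rows; recursion stops.
Total rows emitted: 2.

2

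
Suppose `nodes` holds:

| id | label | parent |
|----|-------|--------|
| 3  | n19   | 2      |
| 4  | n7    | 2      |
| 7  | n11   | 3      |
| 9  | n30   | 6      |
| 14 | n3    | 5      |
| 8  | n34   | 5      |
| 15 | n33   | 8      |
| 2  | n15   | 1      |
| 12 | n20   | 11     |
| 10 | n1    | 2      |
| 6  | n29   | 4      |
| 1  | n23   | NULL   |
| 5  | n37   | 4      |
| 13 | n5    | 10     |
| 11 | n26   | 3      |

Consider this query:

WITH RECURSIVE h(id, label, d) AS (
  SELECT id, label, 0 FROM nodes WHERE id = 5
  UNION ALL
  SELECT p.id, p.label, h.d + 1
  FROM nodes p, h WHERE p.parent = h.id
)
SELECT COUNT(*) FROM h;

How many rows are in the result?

Base: id=5 (n37) at d 0.
Iteration 1: rows with parent in {5} -> n34 (id 8, d 1), n3 (id 14, d 1).
Iteration 2: rows with parent in {8,14} -> n33 (id 15, d 2).
Iteration 3: no rows with parent in {15}; recursion stops.
Total rows emitted: 4.

4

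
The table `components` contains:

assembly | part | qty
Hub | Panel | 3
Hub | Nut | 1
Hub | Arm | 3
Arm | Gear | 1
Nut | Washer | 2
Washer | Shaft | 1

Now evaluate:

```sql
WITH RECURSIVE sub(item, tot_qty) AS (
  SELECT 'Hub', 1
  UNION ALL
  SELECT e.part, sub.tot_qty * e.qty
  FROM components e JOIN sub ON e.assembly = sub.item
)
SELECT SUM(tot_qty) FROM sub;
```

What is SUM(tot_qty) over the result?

Base: (Hub, tot_qty=1).
Iteration 1: components of {Hub} -> Arm = 1*3 = 3, Nut = 1*1 = 1, Panel = 1*3 = 3.
Iteration 2: components of {Arm,Nut,Panel} -> Gear = 3*1 = 3, Washer = 1*2 = 2.
Iteration 3: components of {Gear,Washer} -> Shaft = 2*1 = 2.
Iteration 4: no further components; recursion stops.
SUM(tot_qty) = 1 + 3 + 1 + 3 + 2 + 3 + 2 = 15.

15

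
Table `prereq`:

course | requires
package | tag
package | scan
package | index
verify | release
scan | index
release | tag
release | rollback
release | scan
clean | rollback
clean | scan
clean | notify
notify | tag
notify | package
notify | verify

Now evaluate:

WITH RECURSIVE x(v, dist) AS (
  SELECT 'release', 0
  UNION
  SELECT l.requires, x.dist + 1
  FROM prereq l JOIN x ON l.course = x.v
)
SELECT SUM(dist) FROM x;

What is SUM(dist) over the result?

5

Base: (release, dist=0).
Iteration 1: edges from {release} -> (rollback, dist=1), (scan, dist=1), (tag, dist=1).
Iteration 2: edges from {rollback,scan,tag} -> (index, dist=2).
Iteration 3: no outgoing edges from {index}; recursion stops.
SUM(dist) = 0 + 1 + 1 + 1 + 2 = 5.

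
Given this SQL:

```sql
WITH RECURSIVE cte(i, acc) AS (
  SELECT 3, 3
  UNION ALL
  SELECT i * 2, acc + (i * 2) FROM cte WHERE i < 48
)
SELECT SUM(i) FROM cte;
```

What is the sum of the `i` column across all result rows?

Base: i=3, acc=3.
Iteration 1: 3 < 48 holds -> i = 3 * 2 = 6, acc = 3 + 6 = 9.
Iteration 2: 6 < 48 holds -> i = 6 * 2 = 12, acc = 9 + 12 = 21.
Iteration 3: 12 < 48 holds -> i = 12 * 2 = 24, acc = 21 + 24 = 45.
Iteration 4: 24 < 48 holds -> i = 24 * 2 = 48, acc = 45 + 48 = 93.
Iteration 5: 48 < 48 fails; recursion stops.
SUM(i) = 3 + 6 + 12 + 24 + 48 = 93.

93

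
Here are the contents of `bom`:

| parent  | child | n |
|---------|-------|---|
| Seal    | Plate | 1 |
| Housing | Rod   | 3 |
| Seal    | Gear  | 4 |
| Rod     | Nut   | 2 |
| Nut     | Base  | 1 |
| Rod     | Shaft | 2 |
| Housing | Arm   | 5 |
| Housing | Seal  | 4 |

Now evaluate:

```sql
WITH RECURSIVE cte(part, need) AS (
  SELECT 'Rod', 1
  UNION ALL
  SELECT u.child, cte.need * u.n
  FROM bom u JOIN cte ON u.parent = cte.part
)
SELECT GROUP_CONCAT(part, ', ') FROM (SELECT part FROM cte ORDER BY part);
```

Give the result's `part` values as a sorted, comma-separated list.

Base: (Rod, need=1).
Iteration 1: components of {Rod} -> Nut = 1*2 = 2, Shaft = 1*2 = 2.
Iteration 2: components of {Nut,Shaft} -> Base = 2*1 = 2.
Iteration 3: no further components; recursion stops.

Base, Nut, Rod, Shaft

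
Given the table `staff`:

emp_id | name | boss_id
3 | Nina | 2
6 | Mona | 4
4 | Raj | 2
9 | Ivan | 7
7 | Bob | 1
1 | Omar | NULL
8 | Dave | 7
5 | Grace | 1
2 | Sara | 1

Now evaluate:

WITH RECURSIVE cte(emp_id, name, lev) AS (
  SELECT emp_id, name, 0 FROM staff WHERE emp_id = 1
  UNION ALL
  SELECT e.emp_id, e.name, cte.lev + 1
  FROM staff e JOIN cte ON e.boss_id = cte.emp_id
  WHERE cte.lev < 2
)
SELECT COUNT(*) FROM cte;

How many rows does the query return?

Base: emp_id=1 (Omar) at lev 0.
Iteration 1: rows with boss_id in {1} -> Sara (id 2, lev 1), Grace (id 5, lev 1), Bob (id 7, lev 1).
Iteration 2: rows with boss_id in {2,5,7} -> Nina (id 3, lev 2), Raj (id 4, lev 2), Dave (id 8, lev 2), Ivan (id 9, lev 2).
Iteration 3: lev < 2 fails for all current rows; recursion stops.
Total rows emitted: 8.

8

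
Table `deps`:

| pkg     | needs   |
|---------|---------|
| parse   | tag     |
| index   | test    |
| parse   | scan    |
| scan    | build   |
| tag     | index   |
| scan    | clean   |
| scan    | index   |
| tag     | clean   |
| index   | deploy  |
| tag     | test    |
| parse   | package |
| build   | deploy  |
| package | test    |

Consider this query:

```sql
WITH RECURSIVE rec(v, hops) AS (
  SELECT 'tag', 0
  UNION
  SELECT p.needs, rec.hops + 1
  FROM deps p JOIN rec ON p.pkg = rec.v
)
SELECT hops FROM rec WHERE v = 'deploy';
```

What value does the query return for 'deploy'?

2

Base: (tag, hops=0).
Iteration 1: edges from {tag} -> (clean, hops=1), (index, hops=1), (test, hops=1).
Iteration 2: edges from {clean,index,test} -> (deploy, hops=2), (test, hops=2).
Iteration 3: no outgoing edges from {deploy,test}; recursion stops.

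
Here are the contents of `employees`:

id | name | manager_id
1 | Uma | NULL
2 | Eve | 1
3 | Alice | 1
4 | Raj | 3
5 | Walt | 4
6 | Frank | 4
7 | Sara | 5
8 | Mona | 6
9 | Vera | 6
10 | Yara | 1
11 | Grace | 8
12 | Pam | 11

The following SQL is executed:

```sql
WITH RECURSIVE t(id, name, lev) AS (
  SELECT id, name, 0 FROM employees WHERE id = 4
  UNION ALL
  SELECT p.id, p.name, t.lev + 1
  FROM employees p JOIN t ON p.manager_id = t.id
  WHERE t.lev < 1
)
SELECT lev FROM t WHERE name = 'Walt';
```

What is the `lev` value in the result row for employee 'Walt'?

1

Base: id=4 (Raj) at lev 0.
Iteration 1: rows with manager_id in {4} -> Walt (id 5, lev 1), Frank (id 6, lev 1).
Iteration 2: lev < 1 fails for all current rows; recursion stops.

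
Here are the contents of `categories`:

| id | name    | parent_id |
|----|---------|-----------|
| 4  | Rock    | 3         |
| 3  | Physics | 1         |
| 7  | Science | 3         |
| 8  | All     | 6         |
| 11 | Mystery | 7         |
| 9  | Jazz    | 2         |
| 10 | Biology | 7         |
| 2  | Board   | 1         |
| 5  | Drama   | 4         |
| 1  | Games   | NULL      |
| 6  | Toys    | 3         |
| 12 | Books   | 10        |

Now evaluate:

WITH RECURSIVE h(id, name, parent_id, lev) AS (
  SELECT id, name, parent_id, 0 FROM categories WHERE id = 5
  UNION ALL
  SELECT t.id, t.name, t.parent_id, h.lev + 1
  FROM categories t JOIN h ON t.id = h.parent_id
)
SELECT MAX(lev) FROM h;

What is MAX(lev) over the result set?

3

Base: id=5 (Drama), parent_id=4, lev 0.
Iteration 1: join on id=4 -> Rock (id 4, parent_id=3, lev 1).
Iteration 2: join on id=3 -> Physics (id 3, parent_id=1, lev 2).
Iteration 3: join on id=1 -> Games (id 1, parent_id=NULL, lev 3).
Iteration 4: parent_id is NULL; no match; recursion stops.
lev values: 0, 1, 2, 3; the maximum is 3.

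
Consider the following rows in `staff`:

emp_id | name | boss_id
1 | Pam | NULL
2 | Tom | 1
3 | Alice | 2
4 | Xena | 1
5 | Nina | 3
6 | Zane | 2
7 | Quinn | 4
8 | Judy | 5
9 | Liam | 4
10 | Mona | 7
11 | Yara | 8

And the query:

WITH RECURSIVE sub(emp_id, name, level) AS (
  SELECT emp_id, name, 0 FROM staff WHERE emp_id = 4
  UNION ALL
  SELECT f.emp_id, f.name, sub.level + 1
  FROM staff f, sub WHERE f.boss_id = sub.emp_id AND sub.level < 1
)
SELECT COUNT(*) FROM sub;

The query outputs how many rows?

Base: emp_id=4 (Xena) at level 0.
Iteration 1: rows with boss_id in {4} -> Quinn (id 7, level 1), Liam (id 9, level 1).
Iteration 2: level < 1 fails for all current rows; recursion stops.
Total rows emitted: 3.

3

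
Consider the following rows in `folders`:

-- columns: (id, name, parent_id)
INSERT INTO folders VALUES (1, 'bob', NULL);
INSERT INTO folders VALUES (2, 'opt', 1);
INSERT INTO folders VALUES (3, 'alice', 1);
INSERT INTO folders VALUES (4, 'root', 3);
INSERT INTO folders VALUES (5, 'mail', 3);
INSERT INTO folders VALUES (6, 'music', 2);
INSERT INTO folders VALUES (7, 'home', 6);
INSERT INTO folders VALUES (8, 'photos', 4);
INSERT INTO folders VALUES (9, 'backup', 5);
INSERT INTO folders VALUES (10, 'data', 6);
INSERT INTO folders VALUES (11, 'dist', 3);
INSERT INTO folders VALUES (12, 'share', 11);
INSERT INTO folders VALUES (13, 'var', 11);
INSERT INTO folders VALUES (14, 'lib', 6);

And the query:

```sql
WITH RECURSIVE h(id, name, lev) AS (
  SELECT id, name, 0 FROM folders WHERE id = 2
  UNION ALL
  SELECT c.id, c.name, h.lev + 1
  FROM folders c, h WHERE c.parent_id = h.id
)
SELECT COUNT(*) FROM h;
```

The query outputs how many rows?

5

Base: id=2 (opt) at lev 0.
Iteration 1: rows with parent_id in {2} -> music (id 6, lev 1).
Iteration 2: rows with parent_id in {6} -> home (id 7, lev 2), data (id 10, lev 2), lib (id 14, lev 2).
Iteration 3: no rows with parent_id in {7,10,14}; recursion stops.
Total rows emitted: 5.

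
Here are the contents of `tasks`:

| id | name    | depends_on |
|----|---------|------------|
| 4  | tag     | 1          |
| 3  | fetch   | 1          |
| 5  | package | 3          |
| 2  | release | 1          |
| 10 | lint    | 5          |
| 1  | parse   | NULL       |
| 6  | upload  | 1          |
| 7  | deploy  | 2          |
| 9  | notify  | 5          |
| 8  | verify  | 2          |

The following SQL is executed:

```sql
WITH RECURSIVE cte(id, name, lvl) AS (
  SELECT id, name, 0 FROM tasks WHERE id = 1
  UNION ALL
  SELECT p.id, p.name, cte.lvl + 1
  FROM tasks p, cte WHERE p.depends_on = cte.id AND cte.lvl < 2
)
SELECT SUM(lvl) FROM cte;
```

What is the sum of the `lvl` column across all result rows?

10

Base: id=1 (parse) at lvl 0.
Iteration 1: rows with depends_on in {1} -> release (id 2, lvl 1), fetch (id 3, lvl 1), tag (id 4, lvl 1), upload (id 6, lvl 1).
Iteration 2: rows with depends_on in {2,3,4,6} -> package (id 5, lvl 2), deploy (id 7, lvl 2), verify (id 8, lvl 2).
Iteration 3: lvl < 2 fails for all current rows; recursion stops.
SUM(lvl) = 0 + 1 + 1 + 1 + 1 + 2 + 2 + 2 = 10.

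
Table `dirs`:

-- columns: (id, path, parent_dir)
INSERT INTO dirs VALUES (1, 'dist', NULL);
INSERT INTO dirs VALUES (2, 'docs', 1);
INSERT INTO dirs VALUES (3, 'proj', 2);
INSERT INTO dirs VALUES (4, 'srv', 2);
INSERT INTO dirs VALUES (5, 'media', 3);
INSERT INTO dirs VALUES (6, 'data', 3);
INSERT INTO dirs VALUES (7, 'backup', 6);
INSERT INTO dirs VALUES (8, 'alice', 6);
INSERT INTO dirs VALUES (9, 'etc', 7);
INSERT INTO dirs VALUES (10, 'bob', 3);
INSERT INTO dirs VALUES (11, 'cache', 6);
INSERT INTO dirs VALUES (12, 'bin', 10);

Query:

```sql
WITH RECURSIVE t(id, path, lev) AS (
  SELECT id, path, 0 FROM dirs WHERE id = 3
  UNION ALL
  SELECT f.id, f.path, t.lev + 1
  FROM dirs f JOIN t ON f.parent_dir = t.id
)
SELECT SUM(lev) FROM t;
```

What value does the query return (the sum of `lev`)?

14

Base: id=3 (proj) at lev 0.
Iteration 1: rows with parent_dir in {3} -> media (id 5, lev 1), data (id 6, lev 1), bob (id 10, lev 1).
Iteration 2: rows with parent_dir in {5,6,10} -> backup (id 7, lev 2), alice (id 8, lev 2), cache (id 11, lev 2), bin (id 12, lev 2).
Iteration 3: rows with parent_dir in {7,8,11,12} -> etc (id 9, lev 3).
Iteration 4: no rows with parent_dir in {9}; recursion stops.
SUM(lev) = 0 + 1 + 1 + 1 + 2 + 2 + 2 + 2 + 3 = 14.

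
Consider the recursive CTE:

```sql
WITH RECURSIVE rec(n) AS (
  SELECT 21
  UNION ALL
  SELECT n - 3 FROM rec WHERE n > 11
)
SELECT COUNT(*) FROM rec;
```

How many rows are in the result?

5

Base: n=21.
Iteration 1: 21 > 11 holds -> n = 21 - 3 = 18.
Iteration 2: 18 > 11 holds -> n = 18 - 3 = 15.
Iteration 3: 15 > 11 holds -> n = 15 - 3 = 12.
Iteration 4: 12 > 11 holds -> n = 12 - 3 = 9.
Iteration 5: 9 > 11 fails; recursion stops.
Total rows emitted: 5.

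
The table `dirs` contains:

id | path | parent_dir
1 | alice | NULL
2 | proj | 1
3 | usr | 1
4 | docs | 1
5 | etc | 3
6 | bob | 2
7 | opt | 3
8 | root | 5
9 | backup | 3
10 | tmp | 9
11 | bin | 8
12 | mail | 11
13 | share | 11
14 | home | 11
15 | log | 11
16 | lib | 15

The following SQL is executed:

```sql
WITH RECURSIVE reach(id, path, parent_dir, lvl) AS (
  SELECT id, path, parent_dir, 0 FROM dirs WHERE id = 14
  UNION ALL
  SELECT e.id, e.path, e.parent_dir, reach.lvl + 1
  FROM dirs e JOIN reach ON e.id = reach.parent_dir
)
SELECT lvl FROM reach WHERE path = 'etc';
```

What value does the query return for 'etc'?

3

Base: id=14 (home), parent_dir=11, lvl 0.
Iteration 1: join on id=11 -> bin (id 11, parent_dir=8, lvl 1).
Iteration 2: join on id=8 -> root (id 8, parent_dir=5, lvl 2).
Iteration 3: join on id=5 -> etc (id 5, parent_dir=3, lvl 3).
Iteration 4: join on id=3 -> usr (id 3, parent_dir=1, lvl 4).
Iteration 5: join on id=1 -> alice (id 1, parent_dir=NULL, lvl 5).
Iteration 6: parent_dir is NULL; no match; recursion stops.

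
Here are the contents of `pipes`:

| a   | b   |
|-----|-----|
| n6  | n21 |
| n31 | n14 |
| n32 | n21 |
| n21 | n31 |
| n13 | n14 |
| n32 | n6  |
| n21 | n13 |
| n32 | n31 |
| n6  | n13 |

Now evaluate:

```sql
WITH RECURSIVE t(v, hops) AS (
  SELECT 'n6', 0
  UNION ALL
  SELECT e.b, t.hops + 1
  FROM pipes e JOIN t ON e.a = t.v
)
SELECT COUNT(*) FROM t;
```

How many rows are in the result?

Base: (n6, hops=0).
Iteration 1: edges from {n6} -> (n13, hops=1), (n21, hops=1).
Iteration 2: edges from {n13,n21} -> (n13, hops=2), (n14, hops=2), (n31, hops=2).
Iteration 3: edges from {n13,n14,n31} -> (n14, hops=3) x2. [UNION ALL keeps all 2 new rows, including repeats]
Iteration 4: no outgoing edges from {n14}; recursion stops.
Total rows emitted: 8.

8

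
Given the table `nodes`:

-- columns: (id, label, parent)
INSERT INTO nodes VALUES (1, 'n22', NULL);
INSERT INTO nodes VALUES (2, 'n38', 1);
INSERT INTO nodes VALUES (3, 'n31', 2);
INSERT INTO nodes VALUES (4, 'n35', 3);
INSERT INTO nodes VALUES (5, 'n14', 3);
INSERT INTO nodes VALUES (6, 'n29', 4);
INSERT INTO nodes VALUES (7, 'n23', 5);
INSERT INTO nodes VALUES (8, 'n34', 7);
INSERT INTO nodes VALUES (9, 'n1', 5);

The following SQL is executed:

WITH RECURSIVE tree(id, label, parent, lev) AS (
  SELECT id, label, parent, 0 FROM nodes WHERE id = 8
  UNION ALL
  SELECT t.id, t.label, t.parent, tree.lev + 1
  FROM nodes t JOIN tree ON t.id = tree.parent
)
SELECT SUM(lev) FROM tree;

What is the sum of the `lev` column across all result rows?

Base: id=8 (n34), parent=7, lev 0.
Iteration 1: join on id=7 -> n23 (id 7, parent=5, lev 1).
Iteration 2: join on id=5 -> n14 (id 5, parent=3, lev 2).
Iteration 3: join on id=3 -> n31 (id 3, parent=2, lev 3).
Iteration 4: join on id=2 -> n38 (id 2, parent=1, lev 4).
Iteration 5: join on id=1 -> n22 (id 1, parent=NULL, lev 5).
Iteration 6: parent is NULL; no match; recursion stops.
SUM(lev) = 0 + 1 + 2 + 3 + 4 + 5 = 15.

15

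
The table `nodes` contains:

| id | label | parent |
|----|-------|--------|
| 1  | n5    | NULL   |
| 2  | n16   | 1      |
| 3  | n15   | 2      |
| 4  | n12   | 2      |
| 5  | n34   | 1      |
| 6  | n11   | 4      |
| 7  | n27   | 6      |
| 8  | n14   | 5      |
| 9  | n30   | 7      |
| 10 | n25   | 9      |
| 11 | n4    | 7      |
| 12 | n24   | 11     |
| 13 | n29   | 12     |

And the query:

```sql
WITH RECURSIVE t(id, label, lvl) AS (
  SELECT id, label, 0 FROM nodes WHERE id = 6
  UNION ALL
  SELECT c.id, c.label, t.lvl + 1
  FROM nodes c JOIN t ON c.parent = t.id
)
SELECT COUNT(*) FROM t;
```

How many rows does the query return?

Base: id=6 (n11) at lvl 0.
Iteration 1: rows with parent in {6} -> n27 (id 7, lvl 1).
Iteration 2: rows with parent in {7} -> n30 (id 9, lvl 2), n4 (id 11, lvl 2).
Iteration 3: rows with parent in {9,11} -> n25 (id 10, lvl 3), n24 (id 12, lvl 3).
Iteration 4: rows with parent in {10,12} -> n29 (id 13, lvl 4).
Iteration 5: no rows with parent in {13}; recursion stops.
Total rows emitted: 7.

7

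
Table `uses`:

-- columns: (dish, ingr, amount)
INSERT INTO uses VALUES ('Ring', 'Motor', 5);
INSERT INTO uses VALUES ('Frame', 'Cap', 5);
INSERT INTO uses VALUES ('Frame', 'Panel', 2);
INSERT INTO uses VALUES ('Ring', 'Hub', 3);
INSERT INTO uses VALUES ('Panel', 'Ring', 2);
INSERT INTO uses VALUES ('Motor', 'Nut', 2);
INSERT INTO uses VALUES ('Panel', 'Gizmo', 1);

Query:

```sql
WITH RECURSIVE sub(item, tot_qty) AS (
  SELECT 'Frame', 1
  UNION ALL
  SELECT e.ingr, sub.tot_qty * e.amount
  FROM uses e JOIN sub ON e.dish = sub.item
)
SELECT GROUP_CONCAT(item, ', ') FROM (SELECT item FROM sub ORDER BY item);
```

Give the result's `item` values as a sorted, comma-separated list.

Cap, Frame, Gizmo, Hub, Motor, Nut, Panel, Ring

Base: (Frame, tot_qty=1).
Iteration 1: components of {Frame} -> Cap = 1*5 = 5, Panel = 1*2 = 2.
Iteration 2: components of {Cap,Panel} -> Gizmo = 2*1 = 2, Ring = 2*2 = 4.
Iteration 3: components of {Gizmo,Ring} -> Hub = 4*3 = 12, Motor = 4*5 = 20.
Iteration 4: components of {Hub,Motor} -> Nut = 20*2 = 40.
Iteration 5: no further components; recursion stops.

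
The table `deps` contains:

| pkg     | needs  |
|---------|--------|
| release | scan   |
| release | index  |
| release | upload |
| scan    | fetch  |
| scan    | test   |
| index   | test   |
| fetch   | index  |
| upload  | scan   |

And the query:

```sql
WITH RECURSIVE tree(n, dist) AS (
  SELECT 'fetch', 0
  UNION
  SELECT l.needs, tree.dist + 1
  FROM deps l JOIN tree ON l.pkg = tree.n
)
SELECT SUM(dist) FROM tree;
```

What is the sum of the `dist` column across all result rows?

Base: (fetch, dist=0).
Iteration 1: edges from {fetch} -> (index, dist=1).
Iteration 2: edges from {index} -> (test, dist=2).
Iteration 3: no outgoing edges from {test}; recursion stops.
SUM(dist) = 0 + 1 + 2 = 3.

3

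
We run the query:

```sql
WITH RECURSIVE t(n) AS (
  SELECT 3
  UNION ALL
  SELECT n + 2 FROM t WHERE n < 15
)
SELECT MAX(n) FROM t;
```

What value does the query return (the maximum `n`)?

Base: n=3.
Iteration 1: 3 < 15 holds -> n = 3 + 2 = 5.
Iteration 2: 5 < 15 holds -> n = 5 + 2 = 7.
Iteration 3: 7 < 15 holds -> n = 7 + 2 = 9.
Iteration 4: 9 < 15 holds -> n = 9 + 2 = 11.
Iteration 5: 11 < 15 holds -> n = 11 + 2 = 13.
Iteration 6: 13 < 15 holds -> n = 13 + 2 = 15.
Iteration 7: 15 < 15 fails; recursion stops.
n values: 3, 5, 7, 9, 11, 13, 15; the maximum is 15.

15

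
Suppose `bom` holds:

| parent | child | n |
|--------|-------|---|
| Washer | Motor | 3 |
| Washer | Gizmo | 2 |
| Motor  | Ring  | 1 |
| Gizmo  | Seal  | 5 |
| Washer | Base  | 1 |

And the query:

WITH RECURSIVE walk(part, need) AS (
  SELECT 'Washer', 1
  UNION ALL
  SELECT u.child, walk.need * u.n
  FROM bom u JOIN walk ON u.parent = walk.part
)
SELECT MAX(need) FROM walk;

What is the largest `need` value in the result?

Base: (Washer, need=1).
Iteration 1: components of {Washer} -> Base = 1*1 = 1, Gizmo = 1*2 = 2, Motor = 1*3 = 3.
Iteration 2: components of {Base,Gizmo,Motor} -> Ring = 3*1 = 3, Seal = 2*5 = 10.
Iteration 3: no further components; recursion stops.
need values: 1, 3, 2, 1, 3, 10; the maximum is 10.

10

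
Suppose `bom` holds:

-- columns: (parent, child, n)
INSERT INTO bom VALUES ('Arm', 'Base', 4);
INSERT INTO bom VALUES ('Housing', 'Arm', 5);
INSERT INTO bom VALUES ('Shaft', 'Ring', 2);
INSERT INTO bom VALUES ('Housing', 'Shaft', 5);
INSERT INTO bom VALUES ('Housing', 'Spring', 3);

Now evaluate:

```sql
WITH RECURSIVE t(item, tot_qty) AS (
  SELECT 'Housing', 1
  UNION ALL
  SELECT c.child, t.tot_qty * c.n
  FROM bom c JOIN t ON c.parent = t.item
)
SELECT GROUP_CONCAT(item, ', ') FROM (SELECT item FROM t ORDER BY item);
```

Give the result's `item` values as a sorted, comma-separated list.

Arm, Base, Housing, Ring, Shaft, Spring

Base: (Housing, tot_qty=1).
Iteration 1: components of {Housing} -> Arm = 1*5 = 5, Shaft = 1*5 = 5, Spring = 1*3 = 3.
Iteration 2: components of {Arm,Shaft,Spring} -> Base = 5*4 = 20, Ring = 5*2 = 10.
Iteration 3: no further components; recursion stops.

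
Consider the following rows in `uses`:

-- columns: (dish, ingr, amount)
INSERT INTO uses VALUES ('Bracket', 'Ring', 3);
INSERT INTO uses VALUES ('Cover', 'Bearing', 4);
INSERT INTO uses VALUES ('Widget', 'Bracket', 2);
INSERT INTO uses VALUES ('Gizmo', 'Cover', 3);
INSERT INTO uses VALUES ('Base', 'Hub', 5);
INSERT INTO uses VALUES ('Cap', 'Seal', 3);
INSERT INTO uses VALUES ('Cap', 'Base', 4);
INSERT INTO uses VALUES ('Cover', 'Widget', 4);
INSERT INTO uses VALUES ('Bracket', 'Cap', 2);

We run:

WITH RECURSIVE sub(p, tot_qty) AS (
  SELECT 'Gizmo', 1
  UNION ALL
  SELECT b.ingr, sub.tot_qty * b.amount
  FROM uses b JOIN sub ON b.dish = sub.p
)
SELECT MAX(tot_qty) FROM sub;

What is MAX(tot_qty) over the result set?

Base: (Gizmo, tot_qty=1).
Iteration 1: components of {Gizmo} -> Cover = 1*3 = 3.
Iteration 2: components of {Cover} -> Bearing = 3*4 = 12, Widget = 3*4 = 12.
Iteration 3: components of {Bearing,Widget} -> Bracket = 12*2 = 24.
Iteration 4: components of {Bracket} -> Cap = 24*2 = 48, Ring = 24*3 = 72.
Iteration 5: components of {Cap,Ring} -> Base = 48*4 = 192, Seal = 48*3 = 144.
Iteration 6: components of {Base,Seal} -> Hub = 192*5 = 960.
Iteration 7: no further components; recursion stops.
tot_qty values: 1, 3, 12, 12, 24, 72, 48, 192, 144, 960; the maximum is 960.

960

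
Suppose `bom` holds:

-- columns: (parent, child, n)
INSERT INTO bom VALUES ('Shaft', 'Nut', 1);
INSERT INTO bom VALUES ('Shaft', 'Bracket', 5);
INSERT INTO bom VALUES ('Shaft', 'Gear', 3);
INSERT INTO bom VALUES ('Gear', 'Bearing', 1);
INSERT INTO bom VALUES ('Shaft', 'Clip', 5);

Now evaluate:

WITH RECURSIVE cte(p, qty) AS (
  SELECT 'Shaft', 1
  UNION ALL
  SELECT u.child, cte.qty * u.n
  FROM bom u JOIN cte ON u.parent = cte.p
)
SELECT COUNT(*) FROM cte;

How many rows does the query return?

Base: (Shaft, qty=1).
Iteration 1: components of {Shaft} -> Bracket = 1*5 = 5, Clip = 1*5 = 5, Gear = 1*3 = 3, Nut = 1*1 = 1.
Iteration 2: components of {Bracket,Clip,Gear,Nut} -> Bearing = 3*1 = 3.
Iteration 3: no further components; recursion stops.
Total rows emitted: 6.

6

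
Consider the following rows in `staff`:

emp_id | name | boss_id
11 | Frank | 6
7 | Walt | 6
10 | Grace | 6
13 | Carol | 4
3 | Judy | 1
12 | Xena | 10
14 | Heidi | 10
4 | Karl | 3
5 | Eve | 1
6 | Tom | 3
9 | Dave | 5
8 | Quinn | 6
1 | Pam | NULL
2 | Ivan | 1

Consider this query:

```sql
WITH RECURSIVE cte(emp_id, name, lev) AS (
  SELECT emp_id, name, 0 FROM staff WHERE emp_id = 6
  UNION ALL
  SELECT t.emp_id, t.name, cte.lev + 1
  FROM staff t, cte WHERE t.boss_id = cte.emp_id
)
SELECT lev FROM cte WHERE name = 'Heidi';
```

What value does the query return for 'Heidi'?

Base: emp_id=6 (Tom) at lev 0.
Iteration 1: rows with boss_id in {6} -> Walt (id 7, lev 1), Quinn (id 8, lev 1), Grace (id 10, lev 1), Frank (id 11, lev 1).
Iteration 2: rows with boss_id in {7,8,10,11} -> Xena (id 12, lev 2), Heidi (id 14, lev 2).
Iteration 3: no rows with boss_id in {12,14}; recursion stops.

2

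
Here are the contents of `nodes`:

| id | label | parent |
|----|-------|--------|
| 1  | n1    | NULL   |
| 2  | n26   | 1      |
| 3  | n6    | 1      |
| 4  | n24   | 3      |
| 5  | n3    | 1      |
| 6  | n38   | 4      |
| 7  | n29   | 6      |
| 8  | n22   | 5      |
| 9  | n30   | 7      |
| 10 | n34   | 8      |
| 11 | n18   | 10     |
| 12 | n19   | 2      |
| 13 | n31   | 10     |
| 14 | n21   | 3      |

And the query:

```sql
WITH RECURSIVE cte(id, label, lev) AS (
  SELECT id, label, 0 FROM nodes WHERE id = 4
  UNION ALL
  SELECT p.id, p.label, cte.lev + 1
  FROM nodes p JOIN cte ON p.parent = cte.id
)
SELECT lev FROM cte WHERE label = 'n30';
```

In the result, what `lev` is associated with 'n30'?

Base: id=4 (n24) at lev 0.
Iteration 1: rows with parent in {4} -> n38 (id 6, lev 1).
Iteration 2: rows with parent in {6} -> n29 (id 7, lev 2).
Iteration 3: rows with parent in {7} -> n30 (id 9, lev 3).
Iteration 4: no rows with parent in {9}; recursion stops.

3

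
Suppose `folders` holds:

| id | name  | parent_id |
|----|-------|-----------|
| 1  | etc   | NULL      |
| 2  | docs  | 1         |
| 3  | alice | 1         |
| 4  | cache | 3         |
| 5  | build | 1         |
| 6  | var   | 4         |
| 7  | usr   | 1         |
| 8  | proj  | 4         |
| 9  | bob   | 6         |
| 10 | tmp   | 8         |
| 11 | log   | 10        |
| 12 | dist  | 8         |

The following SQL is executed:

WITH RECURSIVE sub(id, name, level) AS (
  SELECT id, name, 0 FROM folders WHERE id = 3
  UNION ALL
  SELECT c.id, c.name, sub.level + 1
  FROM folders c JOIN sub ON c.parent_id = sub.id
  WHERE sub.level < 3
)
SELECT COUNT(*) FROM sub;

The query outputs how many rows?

Base: id=3 (alice) at level 0.
Iteration 1: rows with parent_id in {3} -> cache (id 4, level 1).
Iteration 2: rows with parent_id in {4} -> var (id 6, level 2), proj (id 8, level 2).
Iteration 3: rows with parent_id in {6,8} -> bob (id 9, level 3), tmp (id 10, level 3), dist (id 12, level 3).
Iteration 4: level < 3 fails for all current rows; recursion stops.
Total rows emitted: 7.

7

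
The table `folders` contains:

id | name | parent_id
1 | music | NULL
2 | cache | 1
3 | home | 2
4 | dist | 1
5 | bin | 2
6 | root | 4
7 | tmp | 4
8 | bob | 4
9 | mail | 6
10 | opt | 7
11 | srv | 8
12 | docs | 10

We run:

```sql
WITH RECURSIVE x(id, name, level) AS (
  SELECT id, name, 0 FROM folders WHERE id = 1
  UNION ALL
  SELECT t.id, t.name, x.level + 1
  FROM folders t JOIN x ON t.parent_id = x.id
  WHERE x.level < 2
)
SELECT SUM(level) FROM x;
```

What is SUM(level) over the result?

12

Base: id=1 (music) at level 0.
Iteration 1: rows with parent_id in {1} -> cache (id 2, level 1), dist (id 4, level 1).
Iteration 2: rows with parent_id in {2,4} -> home (id 3, level 2), bin (id 5, level 2), root (id 6, level 2), tmp (id 7, level 2), bob (id 8, level 2).
Iteration 3: level < 2 fails for all current rows; recursion stops.
SUM(level) = 0 + 1 + 1 + 2 + 2 + 2 + 2 + 2 = 12.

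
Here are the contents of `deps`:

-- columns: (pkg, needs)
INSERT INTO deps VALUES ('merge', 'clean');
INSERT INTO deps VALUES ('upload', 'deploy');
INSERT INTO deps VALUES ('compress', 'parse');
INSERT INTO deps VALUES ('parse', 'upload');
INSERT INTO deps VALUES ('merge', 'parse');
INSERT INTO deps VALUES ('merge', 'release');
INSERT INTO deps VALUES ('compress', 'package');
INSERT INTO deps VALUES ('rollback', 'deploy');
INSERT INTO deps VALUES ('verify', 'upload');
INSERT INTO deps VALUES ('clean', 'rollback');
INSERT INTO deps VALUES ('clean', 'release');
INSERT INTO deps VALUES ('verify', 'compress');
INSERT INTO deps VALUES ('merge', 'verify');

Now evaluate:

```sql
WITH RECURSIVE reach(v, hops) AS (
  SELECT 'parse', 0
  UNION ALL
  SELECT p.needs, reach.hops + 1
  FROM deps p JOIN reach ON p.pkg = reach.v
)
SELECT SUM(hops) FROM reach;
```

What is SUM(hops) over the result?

3

Base: (parse, hops=0).
Iteration 1: edges from {parse} -> (upload, hops=1).
Iteration 2: edges from {upload} -> (deploy, hops=2).
Iteration 3: no outgoing edges from {deploy}; recursion stops.
SUM(hops) = 0 + 1 + 2 = 3.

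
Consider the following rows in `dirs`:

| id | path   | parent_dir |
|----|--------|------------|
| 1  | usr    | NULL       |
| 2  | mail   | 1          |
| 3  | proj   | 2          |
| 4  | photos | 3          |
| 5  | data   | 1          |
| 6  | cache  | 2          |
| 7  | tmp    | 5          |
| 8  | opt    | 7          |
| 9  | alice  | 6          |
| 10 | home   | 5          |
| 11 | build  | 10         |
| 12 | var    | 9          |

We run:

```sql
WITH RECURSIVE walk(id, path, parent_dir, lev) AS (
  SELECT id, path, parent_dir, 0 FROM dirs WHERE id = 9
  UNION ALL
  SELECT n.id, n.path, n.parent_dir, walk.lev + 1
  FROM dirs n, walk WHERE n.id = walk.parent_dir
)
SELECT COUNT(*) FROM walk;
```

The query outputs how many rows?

4

Base: id=9 (alice), parent_dir=6, lev 0.
Iteration 1: join on id=6 -> cache (id 6, parent_dir=2, lev 1).
Iteration 2: join on id=2 -> mail (id 2, parent_dir=1, lev 2).
Iteration 3: join on id=1 -> usr (id 1, parent_dir=NULL, lev 3).
Iteration 4: parent_dir is NULL; no match; recursion stops.
Total rows emitted: 4.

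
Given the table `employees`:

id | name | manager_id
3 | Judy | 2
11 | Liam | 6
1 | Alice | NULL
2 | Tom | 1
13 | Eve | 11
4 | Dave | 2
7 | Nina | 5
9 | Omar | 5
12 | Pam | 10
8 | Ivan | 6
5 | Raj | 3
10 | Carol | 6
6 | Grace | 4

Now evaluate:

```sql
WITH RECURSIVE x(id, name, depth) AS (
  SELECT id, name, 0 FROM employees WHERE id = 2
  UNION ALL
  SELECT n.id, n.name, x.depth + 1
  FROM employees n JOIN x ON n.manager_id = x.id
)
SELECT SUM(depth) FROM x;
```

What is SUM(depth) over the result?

29

Base: id=2 (Tom) at depth 0.
Iteration 1: rows with manager_id in {2} -> Judy (id 3, depth 1), Dave (id 4, depth 1).
Iteration 2: rows with manager_id in {3,4} -> Raj (id 5, depth 2), Grace (id 6, depth 2).
Iteration 3: rows with manager_id in {5,6} -> Nina (id 7, depth 3), Ivan (id 8, depth 3), Omar (id 9, depth 3), Carol (id 10, depth 3), Liam (id 11, depth 3).
Iteration 4: rows with manager_id in {7,8,9,10,11} -> Pam (id 12, depth 4), Eve (id 13, depth 4).
Iteration 5: no rows with manager_id in {12,13}; recursion stops.
SUM(depth) = 0 + 1 + 1 + 2 + 2 + 3 + 3 + 3 + 3 + 3 + 4 + 4 = 29.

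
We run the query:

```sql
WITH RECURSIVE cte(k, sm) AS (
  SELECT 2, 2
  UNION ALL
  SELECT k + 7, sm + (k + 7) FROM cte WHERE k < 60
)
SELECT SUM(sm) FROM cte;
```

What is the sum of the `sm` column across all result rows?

Base: k=2, sm=2.
Iteration 1: 2 < 60 holds -> k = 2 + 7 = 9, sm = 2 + 9 = 11.
Iteration 2: 9 < 60 holds -> k = 9 + 7 = 16, sm = 11 + 16 = 27.
Iteration 3: 16 < 60 holds -> k = 16 + 7 = 23, sm = 27 + 23 = 50.
Iteration 4: 23 < 60 holds -> k = 23 + 7 = 30, sm = 50 + 30 = 80.
Iteration 5: 30 < 60 holds -> k = 30 + 7 = 37, sm = 80 + 37 = 117.
Iteration 6: 37 < 60 holds -> k = 37 + 7 = 44, sm = 117 + 44 = 161.
Iteration 7: 44 < 60 holds -> k = 44 + 7 = 51, sm = 161 + 51 = 212.
Iteration 8: 51 < 60 holds -> k = 51 + 7 = 58, sm = 212 + 58 = 270.
Iteration 9: 58 < 60 holds -> k = 58 + 7 = 65, sm = 270 + 65 = 335.
Iteration 10: 65 < 60 fails; recursion stops.
SUM(sm) = 2 + 11 + 27 + 50 + 80 + 117 + 161 + 212 + 270 + 335 = 1265.

1265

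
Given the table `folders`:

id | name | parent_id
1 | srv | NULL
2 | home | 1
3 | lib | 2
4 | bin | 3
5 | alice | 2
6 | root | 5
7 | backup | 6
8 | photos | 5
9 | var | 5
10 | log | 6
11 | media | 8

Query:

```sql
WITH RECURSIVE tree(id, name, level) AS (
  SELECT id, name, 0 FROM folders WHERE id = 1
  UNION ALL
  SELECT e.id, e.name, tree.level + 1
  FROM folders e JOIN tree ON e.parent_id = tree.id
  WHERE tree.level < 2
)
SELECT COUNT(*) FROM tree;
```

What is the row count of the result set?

4

Base: id=1 (srv) at level 0.
Iteration 1: rows with parent_id in {1} -> home (id 2, level 1).
Iteration 2: rows with parent_id in {2} -> lib (id 3, level 2), alice (id 5, level 2).
Iteration 3: level < 2 fails for all current rows; recursion stops.
Total rows emitted: 4.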